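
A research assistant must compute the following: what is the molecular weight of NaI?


M(NaI) = 1×22.99 + 1×126.9
= 22.99 + 126.9
= 149.89 g/mol

149.89 g/mol


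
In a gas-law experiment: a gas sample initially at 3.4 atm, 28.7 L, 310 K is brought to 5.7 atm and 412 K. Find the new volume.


P1V1/T1 = P2V2/T2
V2 = P1V1T2/(T1P2)
= 3.4×28.7×412/(310×5.7)
= 22.752 L

22.752 L


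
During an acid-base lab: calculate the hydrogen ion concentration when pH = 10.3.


[H+] = 10^(-pH) = 10^(-10.3)
= 5.01×10^-11 M

5.01×10^-11 M


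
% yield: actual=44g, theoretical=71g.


% yield = actual/theoretical × 100
= 44/71 × 100
= 61.97%

61.97%


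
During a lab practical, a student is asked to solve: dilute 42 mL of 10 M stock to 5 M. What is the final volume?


C1V1 = C2V2
10 × 42 = 5 × V2
V2 = 420/5 = 84.0 mL

84.0 mL


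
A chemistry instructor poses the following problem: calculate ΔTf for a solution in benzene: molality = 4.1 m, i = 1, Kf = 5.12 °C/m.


ΔTf = Kf × m × i
= 5.12 × 4.1 × 1
= 20.992 °C

20.992 °C


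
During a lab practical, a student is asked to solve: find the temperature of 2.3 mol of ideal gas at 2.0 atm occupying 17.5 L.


PV = nRT  (R = 0.08206 L·atm/(mol·K))
T = PV/(nR) = 2.0×17.5/(2.3×0.08206)
= 35.00/0.188738
= 185.44 K

185.44 K


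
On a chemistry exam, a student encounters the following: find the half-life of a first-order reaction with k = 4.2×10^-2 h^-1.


t½ = ln2/k = 0.693147/(4.2×10^-2 h^-1)
= 16.50 h

16.50 h


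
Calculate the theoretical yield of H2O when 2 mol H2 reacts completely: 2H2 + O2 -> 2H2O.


Mole ratio H2O:H2 = 2:2
n(H2O) = 2 × 2/2 = 2.000 mol
mass = 2.000 × 18.02 = 36.04 g

36.04 g


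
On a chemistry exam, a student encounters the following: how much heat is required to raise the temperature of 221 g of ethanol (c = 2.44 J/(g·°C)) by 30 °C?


q = mcΔT = 221 × 2.44 × 30
= 16177.20 J

16177.20 J


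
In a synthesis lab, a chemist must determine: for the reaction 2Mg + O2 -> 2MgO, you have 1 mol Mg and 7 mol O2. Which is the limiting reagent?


Mole ratio available / coefficient:
  Mg: 1/2 = 0.500
  O2: 7/1 = 7.000
Smaller ratio is limiting.

Mg


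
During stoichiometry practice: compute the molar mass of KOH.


M(KOH) = 1×39.1 + 1×16.0 + 1×1.008
= 39.1 + 16.0 + 1.01
= 56.11 g/mol

56.11 g/mol


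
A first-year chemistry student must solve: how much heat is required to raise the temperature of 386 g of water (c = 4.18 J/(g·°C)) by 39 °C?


q = mcΔT = 386 × 4.18 × 39
= 62925.72 J

62925.72 J


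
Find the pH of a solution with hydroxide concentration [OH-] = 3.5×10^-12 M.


pOH = -log10([OH-]) = -log10(3.5×10^-12)
= 12 - log10(3.5) = 11.46
pH = 14 - pOH = 14 - 11.46 = 2.54

2.54


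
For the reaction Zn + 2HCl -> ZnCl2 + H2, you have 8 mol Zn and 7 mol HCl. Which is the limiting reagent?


Mole ratio available / coefficient:
  Zn: 8/1 = 8.000
  HCl: 7/2 = 3.500
Smaller ratio is limiting.

HCl


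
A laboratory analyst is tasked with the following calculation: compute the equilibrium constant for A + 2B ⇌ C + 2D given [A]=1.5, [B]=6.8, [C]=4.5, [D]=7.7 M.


Kc = [C][D]^2/([A][B]^2)
= (4.5^1 × 7.7^2)/(1.5^1 × 6.8^2)
= 266.805/69.36
= 3.847

3.847


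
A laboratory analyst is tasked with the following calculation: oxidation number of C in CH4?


x + 4(+1) = 0, so x = -4
Oxidation number: -4

-4


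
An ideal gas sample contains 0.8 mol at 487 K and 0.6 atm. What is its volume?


PV = nRT  (R = 0.08206 L·atm/(mol·K))
V = nRT/P = 0.8×0.08206×487/0.6
= 53.284 L

53.284 L


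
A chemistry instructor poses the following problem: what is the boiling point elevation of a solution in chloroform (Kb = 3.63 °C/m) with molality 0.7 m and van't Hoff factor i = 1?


ΔTb = Kb × m × i
= 3.63 × 0.7 × 1
= 2.541 °C

2.541 °C


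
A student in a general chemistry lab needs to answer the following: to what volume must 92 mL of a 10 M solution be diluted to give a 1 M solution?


C1V1 = C2V2
10 × 92 = 1 × V2
V2 = 920/1 = 920.0 mL

920.0 mL


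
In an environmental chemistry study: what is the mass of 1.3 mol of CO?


M(CO) = 28.01 g/mol
mass = n × M = 1.3 × 28.01 = 36.41 g

36.41 g


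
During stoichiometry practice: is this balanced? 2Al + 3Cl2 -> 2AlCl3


Equation: 2Al + 3Cl2 -> 2AlCl3
Check atoms: Al: 2=2, Cl: 6=6
Balanced

Yes, balanced


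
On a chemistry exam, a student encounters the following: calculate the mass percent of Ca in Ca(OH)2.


M(Ca(OH)2) = 1×40.08 + 2×16.0 + 2×1.008 = 74.096 g/mol
Mass of Ca = 1 × 40.08 = 40.08 g/mol
% Ca = 40.08/74.096 × 100 = 54.09%

54.09%


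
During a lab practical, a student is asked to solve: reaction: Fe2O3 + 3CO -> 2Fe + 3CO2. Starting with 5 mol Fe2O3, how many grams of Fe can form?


Mole ratio Fe:Fe2O3 = 2:1
n(Fe) = 5 × 2/1 = 10.000 mol
mass = 10.000 × 55.85 = 558.5 g

558.5 g


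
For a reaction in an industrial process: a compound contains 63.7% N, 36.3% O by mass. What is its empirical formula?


Assume 100 g sample. Moles of each element:
  N: 63.7/14.01 = 4.547 mol
  O: 36.3/16.0 = 2.269 mol
Divide by smallest (2.269):
  N: 4.547/2.269 = 2.0
  O: 2.269/2.269 = 1.0
Empirical formula: N2O

N2O


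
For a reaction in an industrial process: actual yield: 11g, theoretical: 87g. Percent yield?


% yield = actual/theoretical × 100
= 11/87 × 100
= 12.64%

12.64%


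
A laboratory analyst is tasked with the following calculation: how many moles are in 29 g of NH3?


M(NH3) = 17.03 g/mol
n = mass/M = 29/17.03 = 1.7029 mol

1.7029 mol


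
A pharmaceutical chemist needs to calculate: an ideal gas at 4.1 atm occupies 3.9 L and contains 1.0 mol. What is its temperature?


PV = nRT  (R = 0.08206 L·atm/(mol·K))
T = PV/(nR) = 4.1×3.9/(1.0×0.08206)
= 15.99/0.082060
= 194.86 K

194.86 K


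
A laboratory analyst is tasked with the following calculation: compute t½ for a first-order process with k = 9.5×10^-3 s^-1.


t½ = ln2/k = 0.693147/(9.5×10^-3 s^-1)
= 72.96 s

72.96 s


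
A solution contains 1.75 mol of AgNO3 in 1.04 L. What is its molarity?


M = n/V = 1.75/1.04 = 1.683 mol/L

1.683 M


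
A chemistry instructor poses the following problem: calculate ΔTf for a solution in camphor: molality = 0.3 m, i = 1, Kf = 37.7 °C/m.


ΔTf = Kf × m × i
= 37.7 × 0.3 × 1
= 11.31 °C

11.31 °C


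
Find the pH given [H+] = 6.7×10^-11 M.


pH = -log10([H+]) = -log10(6.7×10^-11)
= 11 - log10(6.7)
= 11 - 0.83
= 10.17

10.17


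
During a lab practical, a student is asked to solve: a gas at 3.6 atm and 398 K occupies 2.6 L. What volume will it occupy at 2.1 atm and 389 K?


P1V1/T1 = P2V2/T2
V2 = P1V1T2/(T1P2)
= 3.6×2.6×389/(398×2.1)
= 4.356 L

4.356 L


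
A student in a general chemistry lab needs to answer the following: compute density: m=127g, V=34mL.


ρ = mass/volume
= 127/34
= 3.735 g/mL

3.735 g/mL


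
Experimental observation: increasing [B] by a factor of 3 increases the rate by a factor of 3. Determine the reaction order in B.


rate ∝ [B]^n
3^n = 3 → n = 1
Order in B: 1

1


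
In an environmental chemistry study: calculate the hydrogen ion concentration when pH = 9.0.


[H+] = 10^(-pH) = 10^(-9.0)
= 1.0×10^-9 M

1.0×10^-9 M


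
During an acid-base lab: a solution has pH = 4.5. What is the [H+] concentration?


[H+] = 10^(-pH) = 10^(-4.5)
= 3.16×10^-5 M

3.16×10^-5 M


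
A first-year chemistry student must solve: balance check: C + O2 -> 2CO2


Equation: C + O2 -> 2CO2
Check atoms: C: 1≠2, O: 2≠4
Not balanced

No, not balanced


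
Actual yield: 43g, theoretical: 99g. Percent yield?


% yield = actual/theoretical × 100
= 43/99 × 100
= 43.43%

43.43%


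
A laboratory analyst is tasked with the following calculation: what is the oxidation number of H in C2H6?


H is +1 with nonmetals
Oxidation number: +1

+1


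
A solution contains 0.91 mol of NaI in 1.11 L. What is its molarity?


M = n/V = 0.91/1.11 = 0.820 mol/L

0.820 M


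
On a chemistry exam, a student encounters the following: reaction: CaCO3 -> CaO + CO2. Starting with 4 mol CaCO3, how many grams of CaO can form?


Mole ratio CaO:CaCO3 = 1:1
n(CaO) = 4 × 1/1 = 4.000 mol
mass = 4.000 × 56.08 = 224.32 g

224.32 g


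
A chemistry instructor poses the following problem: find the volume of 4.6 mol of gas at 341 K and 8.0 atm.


PV = nRT  (R = 0.08206 L·atm/(mol·K))
V = nRT/P = 4.6×0.08206×341/8.0
= 16.09 L

16.09 L


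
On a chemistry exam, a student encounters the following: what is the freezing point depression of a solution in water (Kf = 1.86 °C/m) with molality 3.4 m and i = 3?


ΔTf = Kf × m × i
= 1.86 × 3.4 × 3
= 18.972 °C

18.972 °C


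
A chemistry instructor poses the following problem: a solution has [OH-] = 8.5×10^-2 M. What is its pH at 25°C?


pOH = -log10([OH-]) = -log10(8.5×10^-2)
= 2 - log10(8.5) = 1.07
pH = 14 - pOH = 14 - 1.07 = 12.93

12.93


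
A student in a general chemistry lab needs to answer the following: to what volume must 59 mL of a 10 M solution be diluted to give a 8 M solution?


C1V1 = C2V2
10 × 59 = 8 × V2
V2 = 590/8 = 73.75 mL

73.75 mL


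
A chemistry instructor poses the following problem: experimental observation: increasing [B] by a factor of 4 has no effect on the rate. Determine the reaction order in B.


rate ∝ [B]^n
rate ∝ [B]^0
Order in B: 0

0


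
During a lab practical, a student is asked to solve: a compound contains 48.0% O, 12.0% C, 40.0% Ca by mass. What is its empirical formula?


Assume 100 g sample. Moles of each element:
  O: 48.0/16.0 = 3.0 mol
  C: 12.0/12.01 = 0.999 mol
  Ca: 40.0/40.08 = 0.998 mol
Divide by smallest (0.998):
  O: 3.0/0.998 = 3.01
  C: 0.999/0.998 = 1.0
  Ca: 0.998/0.998 = 1.0
Empirical formula: CaCO3

CaCO3


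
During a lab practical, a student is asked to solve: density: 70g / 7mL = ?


ρ = mass/volume
= 70/7
= 10.0 g/mL

10.0 g/mL


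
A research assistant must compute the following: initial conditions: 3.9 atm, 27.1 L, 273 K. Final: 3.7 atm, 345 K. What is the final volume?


P1V1/T1 = P2V2/T2
V2 = P1V1T2/(T1P2)
= 3.9×27.1×345/(273×3.7)
= 36.098 L

36.098 L


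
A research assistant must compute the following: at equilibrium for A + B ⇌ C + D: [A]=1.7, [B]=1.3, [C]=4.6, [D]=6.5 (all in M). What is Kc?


Kc = [C][D]/([A][B])
= (4.6^1 × 6.5^1)/(1.7^1 × 1.3^1)
= 29.9/2.21
= 13.53

13.53


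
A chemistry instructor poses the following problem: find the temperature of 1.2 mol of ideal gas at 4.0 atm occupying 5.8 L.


PV = nRT  (R = 0.08206 L·atm/(mol·K))
T = PV/(nR) = 4.0×5.8/(1.2×0.08206)
= 23.20/0.098472
= 235.60 K

235.60 K


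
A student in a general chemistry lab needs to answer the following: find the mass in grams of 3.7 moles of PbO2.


M(PbO2) = 239.2 g/mol
mass = n × M = 3.7 × 239.2 = 885.04 g

885.04 g


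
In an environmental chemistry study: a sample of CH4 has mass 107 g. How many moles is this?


M(CH4) = 16.04 g/mol
n = mass/M = 107/16.04 = 6.6708 mol

6.6708 mol


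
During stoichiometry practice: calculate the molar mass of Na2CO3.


M(Na2CO3) = 2×22.99 + 1×12.01 + 3×16.0
= 45.98 + 12.01 + 48.0
= 105.99 g/mol

105.99 g/mol


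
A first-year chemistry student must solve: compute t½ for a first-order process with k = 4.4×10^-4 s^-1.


t½ = ln2/k = 0.693147/(4.4×10^-4 s^-1)
= 1575 s

1575 s


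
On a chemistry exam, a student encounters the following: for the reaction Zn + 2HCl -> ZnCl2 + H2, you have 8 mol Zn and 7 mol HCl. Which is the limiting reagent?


Mole ratio available / coefficient:
  Zn: 8/1 = 8.000
  HCl: 7/2 = 3.500
Smaller ratio is limiting.

HCl


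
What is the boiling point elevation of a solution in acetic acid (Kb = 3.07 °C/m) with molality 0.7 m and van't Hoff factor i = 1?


ΔTb = Kb × m × i
= 3.07 × 0.7 × 1
= 2.149 °C

2.149 °C


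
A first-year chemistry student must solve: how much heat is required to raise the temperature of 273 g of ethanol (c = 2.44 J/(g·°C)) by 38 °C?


q = mcΔT = 273 × 2.44 × 38
= 25312.56 J

25312.56 J


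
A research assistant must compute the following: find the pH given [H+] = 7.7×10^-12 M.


pH = -log10([H+]) = -log10(7.7×10^-12)
= 12 - log10(7.7)
= 12 - 0.89
= 11.11

11.11


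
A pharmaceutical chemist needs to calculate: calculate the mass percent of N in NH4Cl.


M(NH4Cl) = 1×14.01 + 4×1.008 + 1×35.45 = 53.492 g/mol
Mass of N = 1 × 14.01 = 14.01 g/mol
% N = 14.01/53.492 × 100 = 26.19%

26.19%


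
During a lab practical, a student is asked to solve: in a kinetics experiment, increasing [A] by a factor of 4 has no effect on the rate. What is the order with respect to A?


rate ∝ [A]^n
rate ∝ [A]^0
Order in A: 0

0


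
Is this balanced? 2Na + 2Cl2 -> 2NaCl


Equation: 2Na + 2Cl2 -> 2NaCl
Check atoms: Cl: 4≠2, Na: 2=2
Not balanced

No, not balanced


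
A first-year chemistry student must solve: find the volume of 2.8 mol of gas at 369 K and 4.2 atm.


PV = nRT  (R = 0.08206 L·atm/(mol·K))
V = nRT/P = 2.8×0.08206×369/4.2
= 20.187 L

20.187 L


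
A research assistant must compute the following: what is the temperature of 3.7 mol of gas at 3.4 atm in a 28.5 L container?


PV = nRT  (R = 0.08206 L·atm/(mol·K))
T = PV/(nR) = 3.4×28.5/(3.7×0.08206)
= 96.90/0.303622
= 319.15 K

319.15 K


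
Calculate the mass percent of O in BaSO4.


M(BaSO4) = 1×137.33 + 1×32.07 + 4×16.0 = 233.40 g/mol
Mass of O = 4 × 16.0 = 64.00 g/mol
% O = 64.00/233.40 × 100 = 27.42%

27.42%


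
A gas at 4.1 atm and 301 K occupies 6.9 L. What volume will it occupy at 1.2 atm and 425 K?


P1V1/T1 = P2V2/T2
V2 = P1V1T2/(T1P2)
= 4.1×6.9×425/(301×1.2)
= 33.287 L

33.287 L


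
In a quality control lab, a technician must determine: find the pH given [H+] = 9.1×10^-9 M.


pH = -log10([H+]) = -log10(9.1×10^-9)
= 9 - log10(9.1)
= 9 - 0.96
= 8.04

8.04


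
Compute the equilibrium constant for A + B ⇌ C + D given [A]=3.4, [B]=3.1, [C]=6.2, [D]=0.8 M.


Kc = [C][D]/([A][B])
= (6.2^1 × 0.8^1)/(3.4^1 × 3.1^1)
= 4.96/10.54
= 0.4706

0.4706


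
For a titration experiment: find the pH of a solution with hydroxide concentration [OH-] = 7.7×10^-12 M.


pOH = -log10([OH-]) = -log10(7.7×10^-12)
= 12 - log10(7.7) = 11.11
pH = 14 - pOH = 14 - 11.11 = 2.89

2.89


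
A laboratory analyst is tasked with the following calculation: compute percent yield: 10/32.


% yield = actual/theoretical × 100
= 10/32 × 100
= 31.25%

31.25%


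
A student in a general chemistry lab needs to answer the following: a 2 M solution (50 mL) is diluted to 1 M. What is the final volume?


C1V1 = C2V2
2 × 50 = 1 × V2
V2 = 100/1 = 100.0 mL

100.0 mL


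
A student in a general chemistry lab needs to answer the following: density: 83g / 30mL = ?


ρ = mass/volume
= 83/30
= 2.767 g/mL

2.767 g/mL


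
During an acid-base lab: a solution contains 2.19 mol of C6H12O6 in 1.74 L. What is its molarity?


M = n/V = 2.19/1.74 = 1.259 mol/L

1.259 M


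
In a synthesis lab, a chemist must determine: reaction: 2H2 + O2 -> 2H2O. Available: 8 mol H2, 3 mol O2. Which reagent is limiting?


Mole ratio available / coefficient:
  H2: 8/2 = 4.000
  O2: 3/1 = 3.000
Smaller ratio is limiting.

O2


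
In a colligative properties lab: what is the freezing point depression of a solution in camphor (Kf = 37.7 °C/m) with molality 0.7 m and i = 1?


ΔTf = Kf × m × i
= 37.7 × 0.7 × 1
= 26.39 °C

26.39 °C


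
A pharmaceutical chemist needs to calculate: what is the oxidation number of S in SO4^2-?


x + 4(-2) = -2, so x = +6
Oxidation number: +6

+6


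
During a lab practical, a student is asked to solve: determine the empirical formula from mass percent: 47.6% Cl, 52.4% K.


Assume 100 g sample. Moles of each element:
  Cl: 47.6/35.45 = 1.343 mol
  K: 52.4/39.1 = 1.34 mol
Divide by smallest (1.34):
  Cl: 1.343/1.34 = 1.0
  K: 1.34/1.34 = 1.0
Empirical formula: KCl

KCl


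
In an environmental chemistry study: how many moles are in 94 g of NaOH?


M(NaOH) = 40.0 g/mol
n = mass/M = 94/40.0 = 2.35 mol

2.35 mol


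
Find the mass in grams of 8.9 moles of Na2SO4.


M(Na2SO4) = 142.05 g/mol
mass = n × M = 8.9 × 142.05 = 1264.25 g

1264.25 g


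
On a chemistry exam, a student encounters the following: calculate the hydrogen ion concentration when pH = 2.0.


[H+] = 10^(-pH) = 10^(-2.0)
= 1.0×10^-2 M

1.0×10^-2 M


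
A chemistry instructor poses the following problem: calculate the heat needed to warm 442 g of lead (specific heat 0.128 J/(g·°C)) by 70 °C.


q = mcΔT = 442 × 0.128 × 70
= 3960.32 J

3960.32 J


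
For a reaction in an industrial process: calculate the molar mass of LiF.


M(LiF) = 1×6.94 + 1×19.0
= 6.94 + 19.0
= 25.94 g/mol

25.94 g/mol


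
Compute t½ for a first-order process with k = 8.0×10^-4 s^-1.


t½ = ln2/k = 0.693147/(8.0×10^-4 s^-1)
= 866.4 s

866.4 s


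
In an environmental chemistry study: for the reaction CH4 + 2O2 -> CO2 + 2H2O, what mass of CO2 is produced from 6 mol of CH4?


Mole ratio CO2:CH4 = 1:1
n(CO2) = 6 × 1/1 = 6.000 mol
mass = 6.000 × 44.01 = 264.06 g

264.06 g


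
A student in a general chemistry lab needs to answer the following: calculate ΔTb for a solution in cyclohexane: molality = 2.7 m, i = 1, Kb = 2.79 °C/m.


ΔTb = Kb × m × i
= 2.79 × 2.7 × 1
= 7.533 °C

7.533 °C


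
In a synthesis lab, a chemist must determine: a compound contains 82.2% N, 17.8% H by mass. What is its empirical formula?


Assume 100 g sample. Moles of each element:
  N: 82.2/14.01 = 5.867 mol
  H: 17.8/1.008 = 17.659 mol
Divide by smallest (5.867):
  N: 5.867/5.867 = 1.0
  H: 17.659/5.867 = 3.01
Empirical formula: NH3

NH3


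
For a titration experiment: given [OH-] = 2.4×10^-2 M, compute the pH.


pOH = -log10([OH-]) = -log10(2.4×10^-2)
= 2 - log10(2.4) = 1.62
pH = 14 - pOH = 14 - 1.62 = 12.38

12.38


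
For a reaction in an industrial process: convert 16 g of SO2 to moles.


M(SO2) = 64.07 g/mol
n = mass/M = 16/64.07 = 0.2497 mol

0.2497 mol


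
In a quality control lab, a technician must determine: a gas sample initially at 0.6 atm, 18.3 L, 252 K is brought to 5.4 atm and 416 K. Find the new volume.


P1V1/T1 = P2V2/T2
V2 = P1V1T2/(T1P2)
= 0.6×18.3×416/(252×5.4)
= 3.357 L

3.357 L


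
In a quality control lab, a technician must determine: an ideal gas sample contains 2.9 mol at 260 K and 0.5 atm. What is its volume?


PV = nRT  (R = 0.08206 L·atm/(mol·K))
V = nRT/P = 2.9×0.08206×260/0.5
= 123.746 L

123.746 L


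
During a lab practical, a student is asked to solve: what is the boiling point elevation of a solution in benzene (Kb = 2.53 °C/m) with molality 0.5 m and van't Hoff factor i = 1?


ΔTb = Kb × m × i
= 2.53 × 0.5 × 1
= 1.265 °C

1.265 °C


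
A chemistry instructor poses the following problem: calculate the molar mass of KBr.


M(KBr) = 1×39.1 + 1×79.9
= 39.1 + 79.9
= 119.0 g/mol

119.0 g/mol


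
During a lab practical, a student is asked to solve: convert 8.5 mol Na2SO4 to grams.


M(Na2SO4) = 142.05 g/mol
mass = n × M = 8.5 × 142.05 = 1207.43 g

1207.43 g


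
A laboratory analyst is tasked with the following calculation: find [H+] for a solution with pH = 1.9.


[H+] = 10^(-pH) = 10^(-1.9)
= 1.26×10^-2 M

1.26×10^-2 M


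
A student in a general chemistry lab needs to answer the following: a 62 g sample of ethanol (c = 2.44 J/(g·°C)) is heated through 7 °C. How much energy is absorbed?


q = mcΔT = 62 × 2.44 × 7
= 1058.96 J

1058.96 J


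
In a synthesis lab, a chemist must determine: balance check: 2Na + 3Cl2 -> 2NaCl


Equation: 2Na + 3Cl2 -> 2NaCl
Check atoms: Cl: 6≠2, Na: 2=2
Not balanced

No, not balanced


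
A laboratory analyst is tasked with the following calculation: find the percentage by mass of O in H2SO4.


M(H2SO4) = 2×1.008 + 1×32.07 + 4×16.0 = 98.086 g/mol
Mass of O = 4 × 16.0 = 64.00 g/mol
% O = 64.00/98.086 × 100 = 65.25%

65.25%


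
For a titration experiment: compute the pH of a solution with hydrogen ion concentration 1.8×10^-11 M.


pH = -log10([H+]) = -log10(1.8×10^-11)
= 11 - log10(1.8)
= 11 - 0.26
= 10.74

10.74


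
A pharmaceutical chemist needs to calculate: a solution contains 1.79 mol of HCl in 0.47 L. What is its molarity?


M = n/V = 1.79/0.47 = 3.809 mol/L

3.809 M


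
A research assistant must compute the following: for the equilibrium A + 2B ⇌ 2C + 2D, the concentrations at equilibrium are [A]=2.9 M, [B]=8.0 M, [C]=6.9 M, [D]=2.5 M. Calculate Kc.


Kc = [C]^2[D]^2/([A][B]^2)
= (6.9^2 × 2.5^2)/(2.9^1 × 8.0^2)
= 297.5625/185.6
= 1.603

1.603


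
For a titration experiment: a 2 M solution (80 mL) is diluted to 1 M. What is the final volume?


C1V1 = C2V2
2 × 80 = 1 × V2
V2 = 160/1 = 160.0 mL

160.0 mL


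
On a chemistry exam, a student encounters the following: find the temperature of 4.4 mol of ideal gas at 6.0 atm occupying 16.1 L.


PV = nRT  (R = 0.08206 L·atm/(mol·K))
T = PV/(nR) = 6.0×16.1/(4.4×0.08206)
= 96.60/0.361064
= 267.54 K

267.54 K


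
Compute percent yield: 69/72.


% yield = actual/theoretical × 100
= 69/72 × 100
= 95.83%

95.83%


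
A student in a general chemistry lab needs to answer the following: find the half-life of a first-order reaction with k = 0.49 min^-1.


t½ = ln2/k = 0.693147/(0.49 min^-1)
= 1.415 min

1.415 min


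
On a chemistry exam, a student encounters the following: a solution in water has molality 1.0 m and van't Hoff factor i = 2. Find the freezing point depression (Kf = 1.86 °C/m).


ΔTf = Kf × m × i
= 1.86 × 1.0 × 2
= 3.72 °C

3.72 °C


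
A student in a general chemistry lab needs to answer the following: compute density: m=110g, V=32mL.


ρ = mass/volume
= 110/32
= 3.438 g/mL

3.438 g/mL


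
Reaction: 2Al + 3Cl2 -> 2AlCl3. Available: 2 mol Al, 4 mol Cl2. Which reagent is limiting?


Mole ratio available / coefficient:
  Al: 2/2 = 1.000
  Cl2: 4/3 = 1.333
Smaller ratio is limiting.

Al


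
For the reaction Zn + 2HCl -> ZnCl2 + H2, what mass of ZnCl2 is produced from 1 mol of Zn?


Mole ratio ZnCl2:Zn = 1:1
n(ZnCl2) = 1 × 1/1 = 1.000 mol
mass = 1.000 × 136.28 = 136.28 g

136.28 g


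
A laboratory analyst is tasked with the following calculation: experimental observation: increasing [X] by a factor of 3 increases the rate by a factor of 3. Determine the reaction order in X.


rate ∝ [X]^n
3^n = 3 → n = 1
Order in X: 1

1


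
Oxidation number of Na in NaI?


Group 1 metal: +1
Oxidation number: +1

+1


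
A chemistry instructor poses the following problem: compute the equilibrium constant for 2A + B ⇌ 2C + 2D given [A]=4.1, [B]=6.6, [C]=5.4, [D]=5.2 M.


Kc = [C]^2[D]^2/([A]^2[B])
= (5.4^2 × 5.2^2)/(4.1^2 × 6.6^1)
= 788.4864/110.946
= 7.107

7.107


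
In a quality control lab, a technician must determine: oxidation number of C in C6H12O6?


6x + 12(+1) + 6(-2) = 0, so x = +0
Oxidation number: +0

+0


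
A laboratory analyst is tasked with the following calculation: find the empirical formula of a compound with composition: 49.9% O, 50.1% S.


Assume 100 g sample. Moles of each element:
  O: 49.9/16.0 = 3.119 mol
  S: 50.1/32.07 = 1.562 mol
Divide by smallest (1.562):
  O: 3.119/1.562 = 2.0
  S: 1.562/1.562 = 1.0
Empirical formula: SO2

SO2


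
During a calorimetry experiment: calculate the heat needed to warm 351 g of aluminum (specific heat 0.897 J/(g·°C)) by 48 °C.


q = mcΔT = 351 × 0.897 × 48
= 15112.66 J

15112.66 J


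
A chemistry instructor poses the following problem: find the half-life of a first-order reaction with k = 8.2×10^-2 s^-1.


t½ = ln2/k = 0.693147/(8.2×10^-2 s^-1)
= 8.453 s

8.453 s


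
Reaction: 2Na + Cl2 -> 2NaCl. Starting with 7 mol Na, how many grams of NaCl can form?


Mole ratio NaCl:Na = 2:2
n(NaCl) = 7 × 2/2 = 7.000 mol
mass = 7.000 × 58.44 = 409.08 g

409.08 g


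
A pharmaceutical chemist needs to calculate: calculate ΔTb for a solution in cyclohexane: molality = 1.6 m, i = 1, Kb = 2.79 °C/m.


ΔTb = Kb × m × i
= 2.79 × 1.6 × 1
= 4.464 °C

4.464 °C


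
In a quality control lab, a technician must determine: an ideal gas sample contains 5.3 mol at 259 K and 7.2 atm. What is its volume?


PV = nRT  (R = 0.08206 L·atm/(mol·K))
V = nRT/P = 5.3×0.08206×259/7.2
= 15.645 L

15.645 L


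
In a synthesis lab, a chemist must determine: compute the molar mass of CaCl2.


M(CaCl2) = 1×40.08 + 2×35.45
= 40.08 + 70.9
= 110.98 g/mol

110.98 g/mol


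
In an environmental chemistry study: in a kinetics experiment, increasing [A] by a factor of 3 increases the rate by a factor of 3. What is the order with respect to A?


rate ∝ [A]^n
3^n = 3 → n = 1
Order in A: 1

1


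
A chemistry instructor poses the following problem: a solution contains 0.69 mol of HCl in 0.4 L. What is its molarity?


M = n/V = 0.69/0.4 = 1.725 mol/L

1.725 M


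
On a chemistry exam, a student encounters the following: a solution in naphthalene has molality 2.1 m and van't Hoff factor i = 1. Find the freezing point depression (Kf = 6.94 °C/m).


ΔTf = Kf × m × i
= 6.94 × 2.1 × 1
= 14.574 °C

14.574 °C


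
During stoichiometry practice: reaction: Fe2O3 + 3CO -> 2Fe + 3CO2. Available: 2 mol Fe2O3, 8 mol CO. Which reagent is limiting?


Mole ratio available / coefficient:
  Fe2O3: 2/1 = 2.000
  CO: 8/3 = 2.667
Smaller ratio is limiting.

Fe2O3


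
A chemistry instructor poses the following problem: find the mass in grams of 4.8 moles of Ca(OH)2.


M(Ca(OH)2) = 74.1 g/mol
mass = n × M = 4.8 × 74.1 = 355.68 g

355.68 g


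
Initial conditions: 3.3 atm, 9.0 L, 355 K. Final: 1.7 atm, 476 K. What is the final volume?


P1V1/T1 = P2V2/T2
V2 = P1V1T2/(T1P2)
= 3.3×9.0×476/(355×1.7)
= 23.425 L

23.425 L


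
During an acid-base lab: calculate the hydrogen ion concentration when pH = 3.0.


[H+] = 10^(-pH) = 10^(-3.0)
= 1.0×10^-3 M

1.0×10^-3 M


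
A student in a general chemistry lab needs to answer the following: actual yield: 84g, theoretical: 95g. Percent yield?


% yield = actual/theoretical × 100
= 84/95 × 100
= 88.42%

88.42%


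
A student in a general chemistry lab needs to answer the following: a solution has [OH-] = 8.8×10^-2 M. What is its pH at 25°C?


pOH = -log10([OH-]) = -log10(8.8×10^-2)
= 2 - log10(8.8) = 1.06
pH = 14 - pOH = 14 - 1.06 = 12.94

12.94


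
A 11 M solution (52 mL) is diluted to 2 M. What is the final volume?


C1V1 = C2V2
11 × 52 = 2 × V2
V2 = 572/2 = 286.0 mL

286.0 mL


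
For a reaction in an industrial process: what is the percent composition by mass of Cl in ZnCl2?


M(ZnCl2) = 1×65.38 + 2×35.45 = 136.28 g/mol
Mass of Cl = 2 × 35.45 = 70.90 g/mol
% Cl = 70.90/136.28 × 100 = 52.03%

52.03%


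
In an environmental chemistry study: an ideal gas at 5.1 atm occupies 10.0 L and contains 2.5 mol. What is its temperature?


PV = nRT  (R = 0.08206 L·atm/(mol·K))
T = PV/(nR) = 5.1×10.0/(2.5×0.08206)
= 51.00/0.205150
= 248.60 K

248.60 K


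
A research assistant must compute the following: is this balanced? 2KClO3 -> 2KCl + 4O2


Equation: 2KClO3 -> 2KCl + 4O2
Check atoms: Cl: 2=2, K: 2=2, O: 6≠8
Not balanced

No, not balanced


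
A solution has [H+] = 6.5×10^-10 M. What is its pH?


pH = -log10([H+]) = -log10(6.5×10^-10)
= 10 - log10(6.5)
= 10 - 0.81
= 9.19

9.19


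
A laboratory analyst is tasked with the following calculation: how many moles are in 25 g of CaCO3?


M(CaCO3) = 100.09 g/mol
n = mass/M = 25/100.09 = 0.2498 mol

0.2498 mol


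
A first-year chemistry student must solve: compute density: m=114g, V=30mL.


ρ = mass/volume
= 114/30
= 3.8 g/mL

3.8 g/mL


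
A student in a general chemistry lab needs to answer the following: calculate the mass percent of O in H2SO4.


M(H2SO4) = 2×1.008 + 1×32.07 + 4×16.0 = 98.086 g/mol
Mass of O = 4 × 16.0 = 64.00 g/mol
% O = 64.00/98.086 × 100 = 65.25%

65.25%


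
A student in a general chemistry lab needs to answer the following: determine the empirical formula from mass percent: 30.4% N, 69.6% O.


Assume 100 g sample. Moles of each element:
  N: 30.4/14.01 = 2.17 mol
  O: 69.6/16.0 = 4.35 mol
Divide by smallest (2.17):
  N: 2.17/2.17 = 1.0
  O: 4.35/2.17 = 2.0
Empirical formula: NO2

NO2


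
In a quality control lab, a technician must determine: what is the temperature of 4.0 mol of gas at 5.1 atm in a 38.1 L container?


PV = nRT  (R = 0.08206 L·atm/(mol·K))
T = PV/(nR) = 5.1×38.1/(4.0×0.08206)
= 194.31/0.328240
= 591.98 K

591.98 K


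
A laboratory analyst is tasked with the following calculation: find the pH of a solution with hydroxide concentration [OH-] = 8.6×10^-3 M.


pOH = -log10([OH-]) = -log10(8.6×10^-3)
= 3 - log10(8.6) = 2.07
pH = 14 - pOH = 14 - 2.07 = 11.93

11.93


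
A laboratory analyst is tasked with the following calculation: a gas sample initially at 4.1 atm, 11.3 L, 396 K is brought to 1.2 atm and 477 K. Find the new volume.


P1V1/T1 = P2V2/T2
V2 = P1V1T2/(T1P2)
= 4.1×11.3×477/(396×1.2)
= 46.505 L

46.505 L


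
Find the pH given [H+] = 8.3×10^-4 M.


pH = -log10([H+]) = -log10(8.3×10^-4)
= 4 - log10(8.3)
= 4 - 0.92
= 3.08

3.08


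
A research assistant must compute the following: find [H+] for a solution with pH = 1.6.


[H+] = 10^(-pH) = 10^(-1.6)
= 2.51×10^-2 M

2.51×10^-2 M


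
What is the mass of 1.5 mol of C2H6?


M(C2H6) = 30.07 g/mol
mass = n × M = 1.5 × 30.07 = 45.11 g

45.11 g


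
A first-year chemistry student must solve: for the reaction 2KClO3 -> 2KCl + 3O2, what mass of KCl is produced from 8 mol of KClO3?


Mole ratio KCl:KClO3 = 2:2
n(KCl) = 8 × 2/2 = 8.000 mol
mass = 8.000 × 74.55 = 596.4 g

596.4 g


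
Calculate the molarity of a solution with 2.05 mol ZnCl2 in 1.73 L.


M = n/V = 2.05/1.73 = 1.185 mol/L

1.185 M


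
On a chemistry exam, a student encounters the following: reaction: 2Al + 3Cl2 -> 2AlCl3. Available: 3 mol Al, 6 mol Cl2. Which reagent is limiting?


Mole ratio available / coefficient:
  Al: 3/2 = 1.500
  Cl2: 6/3 = 2.000
Smaller ratio is limiting.

Al


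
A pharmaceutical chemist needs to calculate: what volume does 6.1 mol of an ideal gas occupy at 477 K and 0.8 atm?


PV = nRT  (R = 0.08206 L·atm/(mol·K))
V = nRT/P = 6.1×0.08206×477/0.8
= 298.462 L

298.462 L


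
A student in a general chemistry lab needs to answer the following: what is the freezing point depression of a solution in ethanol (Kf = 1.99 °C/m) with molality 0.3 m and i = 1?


ΔTf = Kf × m × i
= 1.99 × 0.3 × 1
= 0.597 °C

0.597 °C


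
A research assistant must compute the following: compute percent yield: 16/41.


% yield = actual/theoretical × 100
= 16/41 × 100
= 39.02%

39.02%


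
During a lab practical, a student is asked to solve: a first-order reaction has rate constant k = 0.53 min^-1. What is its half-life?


t½ = ln2/k = 0.693147/(0.53 min^-1)
= 1.308 min

1.308 min


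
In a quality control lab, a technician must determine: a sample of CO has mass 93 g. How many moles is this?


M(CO) = 28.01 g/mol
n = mass/M = 93/28.01 = 3.3202 mol

3.3202 mol


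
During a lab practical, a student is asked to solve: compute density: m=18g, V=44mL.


ρ = mass/volume
= 18/44
= 0.409 g/mL

0.409 g/mL


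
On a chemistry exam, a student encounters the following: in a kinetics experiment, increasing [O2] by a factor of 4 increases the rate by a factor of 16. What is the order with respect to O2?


rate ∝ [O2]^n
4^n = 16 → n = 2
Order in O2: 2

2


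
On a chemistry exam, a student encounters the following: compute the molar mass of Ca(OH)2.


M(Ca(OH)2) = 1×40.08 + 2×16.0 + 2×1.008
= 40.08 + 32.0 + 2.02
= 74.1 g/mol

74.1 g/mol


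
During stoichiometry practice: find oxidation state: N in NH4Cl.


x + 4(+1) + (-1) = 0, so x = -3
Oxidation number: -3

-3


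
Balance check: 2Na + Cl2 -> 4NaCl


Equation: 2Na + Cl2 -> 4NaCl
Check atoms: Cl: 2≠4, Na: 2≠4
Not balanced

No, not balanced


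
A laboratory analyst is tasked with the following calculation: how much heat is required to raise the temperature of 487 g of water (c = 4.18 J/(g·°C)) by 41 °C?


q = mcΔT = 487 × 4.18 × 41
= 83462.06 J

83462.06 J


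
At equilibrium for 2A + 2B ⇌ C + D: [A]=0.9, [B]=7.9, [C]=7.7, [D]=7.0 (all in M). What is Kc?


Kc = [C][D]/([A]^2[B]^2)
= (7.7^1 × 7.0^1)/(0.9^2 × 7.9^2)
= 53.9/50.5521
= 1.066

1.066


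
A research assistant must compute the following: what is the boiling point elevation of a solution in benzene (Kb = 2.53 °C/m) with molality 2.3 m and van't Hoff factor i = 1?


ΔTb = Kb × m × i
= 2.53 × 2.3 × 1
= 5.819 °C

5.819 °C


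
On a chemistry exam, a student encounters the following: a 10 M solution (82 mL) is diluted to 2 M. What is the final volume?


C1V1 = C2V2
10 × 82 = 2 × V2
V2 = 820/2 = 410.0 mL

410.0 mL


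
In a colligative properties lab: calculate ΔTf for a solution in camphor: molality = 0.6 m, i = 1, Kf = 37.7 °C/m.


ΔTf = Kf × m × i
= 37.7 × 0.6 × 1
= 22.62 °C

22.62 °C


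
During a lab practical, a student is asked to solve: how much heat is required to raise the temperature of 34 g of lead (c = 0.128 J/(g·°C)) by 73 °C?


q = mcΔT = 34 × 0.128 × 73
= 317.70 J

317.70 J


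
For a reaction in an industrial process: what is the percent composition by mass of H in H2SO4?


M(H2SO4) = 2×1.008 + 1×32.07 + 4×16.0 = 98.086 g/mol
Mass of H = 2 × 1.008 = 2.016 g/mol
% H = 2.016/98.086 × 100 = 2.06%

2.06%


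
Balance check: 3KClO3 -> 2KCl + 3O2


Equation: 3KClO3 -> 2KCl + 3O2
Check atoms: Cl: 3≠2, K: 3≠2, O: 9≠6
Not balanced

No, not balanced


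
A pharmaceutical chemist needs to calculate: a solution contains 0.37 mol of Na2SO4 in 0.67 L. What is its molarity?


M = n/V = 0.37/0.67 = 0.552 mol/L

0.552 M


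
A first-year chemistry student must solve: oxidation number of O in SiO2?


O is usually -2
Oxidation number: -2

-2


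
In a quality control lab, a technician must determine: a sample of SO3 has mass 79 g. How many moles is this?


M(SO3) = 80.07 g/mol
n = mass/M = 79/80.07 = 0.9866 mol

0.9866 mol


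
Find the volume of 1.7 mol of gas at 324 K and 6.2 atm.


PV = nRT  (R = 0.08206 L·atm/(mol·K))
V = nRT/P = 1.7×0.08206×324/6.2
= 7.29 L

7.29 L


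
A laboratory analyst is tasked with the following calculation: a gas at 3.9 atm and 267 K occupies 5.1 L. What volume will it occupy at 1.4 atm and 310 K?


P1V1/T1 = P2V2/T2
V2 = P1V1T2/(T1P2)
= 3.9×5.1×310/(267×1.4)
= 16.495 L

16.495 L


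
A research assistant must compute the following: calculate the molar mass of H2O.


M(H2O) = 2×1.008 + 1×16.0
= 2.02 + 16.0
= 18.02 g/mol

18.02 g/mol


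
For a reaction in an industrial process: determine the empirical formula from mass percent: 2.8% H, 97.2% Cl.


Assume 100 g sample. Moles of each element:
  H: 2.8/1.008 = 2.778 mol
  Cl: 97.2/35.45 = 2.742 mol
Divide by smallest (2.742):
  H: 2.778/2.742 = 1.01
  Cl: 2.742/2.742 = 1.0
Empirical formula: HCl

HCl


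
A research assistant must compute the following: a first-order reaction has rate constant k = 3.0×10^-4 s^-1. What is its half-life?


t½ = ln2/k = 0.693147/(3.0×10^-4 s^-1)
= 2310 s

2310 s


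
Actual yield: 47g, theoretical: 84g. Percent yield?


% yield = actual/theoretical × 100
= 47/84 × 100
= 55.95%

55.95%


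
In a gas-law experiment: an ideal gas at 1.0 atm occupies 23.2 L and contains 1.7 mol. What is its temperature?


PV = nRT  (R = 0.08206 L·atm/(mol·K))
T = PV/(nR) = 1.0×23.2/(1.7×0.08206)
= 23.20/0.139502
= 166.31 K

166.31 K


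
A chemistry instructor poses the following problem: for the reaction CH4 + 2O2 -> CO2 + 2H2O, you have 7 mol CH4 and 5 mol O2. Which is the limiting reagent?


Mole ratio available / coefficient:
  CH4: 7/1 = 7.000
  O2: 5/2 = 2.500
Smaller ratio is limiting.

O2


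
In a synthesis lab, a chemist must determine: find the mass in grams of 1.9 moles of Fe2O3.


M(Fe2O3) = 159.7 g/mol
mass = n × M = 1.9 × 159.7 = 303.43 g

303.43 g


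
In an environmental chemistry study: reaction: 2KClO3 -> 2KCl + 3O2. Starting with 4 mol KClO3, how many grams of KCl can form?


Mole ratio KCl:KClO3 = 2:2
n(KCl) = 4 × 2/2 = 4.000 mol
mass = 4.000 × 74.55 = 298.2 g

298.2 g


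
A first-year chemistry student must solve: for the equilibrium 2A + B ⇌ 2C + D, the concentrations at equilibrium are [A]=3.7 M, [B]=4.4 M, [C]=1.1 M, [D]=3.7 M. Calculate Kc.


Kc = [C]^2[D]/([A]^2[B])
= (1.1^2 × 3.7^1)/(3.7^2 × 4.4^1)
= 4.477/60.236
= 0.07432

0.07432


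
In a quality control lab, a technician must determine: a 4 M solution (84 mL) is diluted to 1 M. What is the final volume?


C1V1 = C2V2
4 × 84 = 1 × V2
V2 = 336/1 = 336.0 mL

336.0 mL


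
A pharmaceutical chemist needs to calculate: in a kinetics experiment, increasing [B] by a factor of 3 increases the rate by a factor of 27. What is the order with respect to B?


rate ∝ [B]^n
3^n = 27 → n = 3
Order in B: 3

3


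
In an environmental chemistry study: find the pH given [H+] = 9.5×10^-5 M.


pH = -log10([H+]) = -log10(9.5×10^-5)
= 5 - log10(9.5)
= 5 - 0.98
= 4.02

4.02


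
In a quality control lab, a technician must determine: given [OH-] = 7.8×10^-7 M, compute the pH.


pOH = -log10([OH-]) = -log10(7.8×10^-7)
= 7 - log10(7.8) = 6.11
pH = 14 - pOH = 14 - 6.11 = 7.89

7.89


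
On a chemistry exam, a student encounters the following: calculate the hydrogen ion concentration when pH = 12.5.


[H+] = 10^(-pH) = 10^(-12.5)
= 3.16×10^-13 M

3.16×10^-13 M


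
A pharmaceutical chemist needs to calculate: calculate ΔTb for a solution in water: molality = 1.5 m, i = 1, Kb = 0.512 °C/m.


ΔTb = Kb × m × i
= 0.512 × 1.5 × 1
= 0.768 °C

0.768 °C


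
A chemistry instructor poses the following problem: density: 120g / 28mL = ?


ρ = mass/volume
= 120/28
= 4.286 g/mL

4.286 g/mL


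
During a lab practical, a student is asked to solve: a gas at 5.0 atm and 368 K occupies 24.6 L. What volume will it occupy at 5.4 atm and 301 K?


P1V1/T1 = P2V2/T2
V2 = P1V1T2/(T1P2)
= 5.0×24.6×301/(368×5.4)
= 18.631 L

18.631 L


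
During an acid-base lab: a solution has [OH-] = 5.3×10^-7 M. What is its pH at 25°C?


pOH = -log10([OH-]) = -log10(5.3×10^-7)
= 7 - log10(5.3) = 6.28
pH = 14 - pOH = 14 - 6.28 = 7.72

7.72


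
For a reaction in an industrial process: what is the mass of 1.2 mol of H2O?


M(H2O) = 18.02 g/mol
mass = n × M = 1.2 × 18.02 = 21.62 g

21.62 g


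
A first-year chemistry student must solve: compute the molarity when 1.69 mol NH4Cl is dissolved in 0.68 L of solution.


M = n/V = 1.69/0.68 = 2.485 mol/L

2.485 M


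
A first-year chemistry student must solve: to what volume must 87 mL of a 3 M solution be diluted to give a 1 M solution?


C1V1 = C2V2
3 × 87 = 1 × V2
V2 = 261/1 = 261.0 mL

261.0 mL


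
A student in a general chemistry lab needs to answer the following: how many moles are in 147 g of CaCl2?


M(CaCl2) = 110.98 g/mol
n = mass/M = 147/110.98 = 1.3246 mol

1.3246 mol


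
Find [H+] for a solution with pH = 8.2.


[H+] = 10^(-pH) = 10^(-8.2)
= 6.31×10^-9 M

6.31×10^-9 M


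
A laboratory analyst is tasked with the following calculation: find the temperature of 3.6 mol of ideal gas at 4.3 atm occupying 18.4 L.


PV = nRT  (R = 0.08206 L·atm/(mol·K))
T = PV/(nR) = 4.3×18.4/(3.6×0.08206)
= 79.12/0.295416
= 267.83 K

267.83 K
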